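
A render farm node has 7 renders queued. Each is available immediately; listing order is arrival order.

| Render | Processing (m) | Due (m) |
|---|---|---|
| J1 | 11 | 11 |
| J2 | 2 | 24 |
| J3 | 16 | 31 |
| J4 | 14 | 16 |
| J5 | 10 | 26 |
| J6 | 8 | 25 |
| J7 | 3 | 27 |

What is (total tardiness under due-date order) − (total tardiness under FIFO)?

EDD (increasing due date): J1 J4 J2 J6 J5 J7 J3.
J1: 0→11, due 11, tardiness 0
J4: 11→25, due 16, tardiness 9
J2: 25→27, due 24, tardiness 3
J6: 27→35, due 25, tardiness 10
J5: 35→45, due 26, tardiness 19
J7: 45→48, due 27, tardiness 21
J3: 48→64, due 31, tardiness 33
Sum = 0+9+3+10+19+21+33 = 95.
FIFO (arrival order): J1 J2 J3 J4 J5 J6 J7.
J1: 0→11, due 11, tardiness 0
J2: 11→13, due 24, tardiness 0
J3: 13→29, due 31, tardiness 0
J4: 29→43, due 16, tardiness 27
J5: 43→53, due 26, tardiness 27
J6: 53→61, due 25, tardiness 36
J7: 61→64, due 27, tardiness 37
Sum = 0+0+0+27+27+36+37 = 127.
Difference = 95 − 127 = -32.

-32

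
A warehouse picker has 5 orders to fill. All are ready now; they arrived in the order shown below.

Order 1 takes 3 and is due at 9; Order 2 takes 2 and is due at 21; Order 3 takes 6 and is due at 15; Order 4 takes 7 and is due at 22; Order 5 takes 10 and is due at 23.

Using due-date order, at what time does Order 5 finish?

28

EDD (increasing due date): Order 1 Order 3 Order 2 Order 4 Order 5.
Order 1: 0→3
Order 3: 3→9
Order 2: 9→11
Order 4: 11→18
Order 5: 18→28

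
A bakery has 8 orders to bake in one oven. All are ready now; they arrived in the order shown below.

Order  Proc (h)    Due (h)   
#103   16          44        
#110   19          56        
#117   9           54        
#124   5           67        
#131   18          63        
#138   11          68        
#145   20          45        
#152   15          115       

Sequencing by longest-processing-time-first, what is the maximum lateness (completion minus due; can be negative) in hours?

LPT (decreasing processing time): #145 #110 #131 #103 #152 #138 #117 #124.
#145: 0→20, due 45, lateness -25
#110: 20→39, due 56, lateness -17
#131: 39→57, due 63, lateness -6
#103: 57→73, due 44, lateness 29
#152: 73→88, due 115, lateness -27
#138: 88→99, due 68, lateness 31
#117: 99→108, due 54, lateness 54
#124: 108→113, due 67, lateness 46
Maximum = 54.

54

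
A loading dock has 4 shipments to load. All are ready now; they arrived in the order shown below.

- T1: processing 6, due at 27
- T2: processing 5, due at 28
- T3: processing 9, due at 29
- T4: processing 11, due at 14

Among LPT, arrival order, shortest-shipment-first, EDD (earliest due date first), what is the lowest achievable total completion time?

67

LPT (decreasing processing time): T4 T3 T1 T2.
T4: 0→11
T3: 11→20
T1: 20→26
T2: 26→31
Sum = 11+20+26+31 = 88.
FIFO (arrival order): T1 T2 T3 T4.
T1: 0→6
T2: 6→11
T3: 11→20
T4: 20→31
Sum = 6+11+20+31 = 68.
SPT (increasing processing time): T2 T1 T3 T4.
T2: 0→5
T1: 5→11
T3: 11→20
T4: 20→31
Sum = 5+11+20+31 = 67.
EDD (increasing due date): T4 T1 T2 T3.
T4: 0→11
T1: 11→17
T2: 17→22
T3: 22→31
Sum = 11+17+22+31 = 81.
LPT 88, FIFO 68, SPT 67, EDD 81 → minimum 67.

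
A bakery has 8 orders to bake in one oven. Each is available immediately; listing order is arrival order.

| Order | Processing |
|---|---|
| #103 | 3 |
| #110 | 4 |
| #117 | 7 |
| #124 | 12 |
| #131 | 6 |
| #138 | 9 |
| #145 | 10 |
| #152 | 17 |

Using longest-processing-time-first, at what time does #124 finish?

29

LPT (decreasing processing time): #152 #124 #145 #138 #117 #131 #110 #103.
#152: 0→17
#124: 17→29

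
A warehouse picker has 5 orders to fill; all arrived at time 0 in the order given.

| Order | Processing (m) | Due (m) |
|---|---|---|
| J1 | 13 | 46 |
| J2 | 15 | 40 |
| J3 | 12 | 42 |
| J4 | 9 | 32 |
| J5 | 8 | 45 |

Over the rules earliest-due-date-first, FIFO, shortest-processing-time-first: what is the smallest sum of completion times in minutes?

EDD (increasing due date): J4 J2 J3 J5 J1.
J4: 0→9
J2: 9→24
J3: 24→36
J5: 36→44
J1: 44→57
Sum = 9+24+36+44+57 = 170.
FIFO (arrival order): J1 J2 J3 J4 J5.
J1: 0→13
J2: 13→28
J3: 28→40
J4: 40→49
J5: 49→57
Sum = 13+28+40+49+57 = 187.
SPT (increasing processing time): J5 J4 J3 J1 J2.
J5: 0→8
J4: 8→17
J3: 17→29
J1: 29→42
J2: 42→57
Sum = 8+17+29+42+57 = 153.
EDD 170, FIFO 187, SPT 153 → minimum 153.

153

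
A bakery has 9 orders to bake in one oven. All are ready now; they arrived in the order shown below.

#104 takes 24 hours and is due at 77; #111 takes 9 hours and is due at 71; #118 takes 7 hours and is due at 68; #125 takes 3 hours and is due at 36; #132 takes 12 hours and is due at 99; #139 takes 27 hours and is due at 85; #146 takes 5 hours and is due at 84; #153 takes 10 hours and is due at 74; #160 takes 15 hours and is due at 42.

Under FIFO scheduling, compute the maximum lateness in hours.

70

FIFO (arrival order): #104 #111 #118 #125 #132 #139 #146 #153 #160.
#104: 0→24, due 77, lateness -53
#111: 24→33, due 71, lateness -38
#118: 33→40, due 68, lateness -28
#125: 40→43, due 36, lateness 7
#132: 43→55, due 99, lateness -44
#139: 55→82, due 85, lateness -3
#146: 82→87, due 84, lateness 3
#153: 87→97, due 74, lateness 23
#160: 97→112, due 42, lateness 70
Maximum = 70.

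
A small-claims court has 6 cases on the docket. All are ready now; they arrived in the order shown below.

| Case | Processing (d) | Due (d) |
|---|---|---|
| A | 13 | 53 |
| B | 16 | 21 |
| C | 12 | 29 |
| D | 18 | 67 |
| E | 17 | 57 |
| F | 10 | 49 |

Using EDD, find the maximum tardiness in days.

19

EDD (increasing due date): B C F A E D.
B: 0→16, due 21, tardiness 0
C: 16→28, due 29, tardiness 0
F: 28→38, due 49, tardiness 0
A: 38→51, due 53, tardiness 0
E: 51→68, due 57, tardiness 11
D: 68→86, due 67, tardiness 19
Maximum = 19.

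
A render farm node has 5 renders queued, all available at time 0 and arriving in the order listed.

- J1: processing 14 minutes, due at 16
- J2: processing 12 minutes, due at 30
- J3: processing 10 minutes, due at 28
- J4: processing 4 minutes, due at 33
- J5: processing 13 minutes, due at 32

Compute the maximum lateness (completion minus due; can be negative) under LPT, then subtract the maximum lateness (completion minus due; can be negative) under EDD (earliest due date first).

1

LPT (decreasing processing time): J1 J5 J2 J3 J4.
J1: 0→14, due 16, lateness -2
J5: 14→27, due 32, lateness -5
J2: 27→39, due 30, lateness 9
J3: 39→49, due 28, lateness 21
J4: 49→53, due 33, lateness 20
Maximum = 21.
EDD (increasing due date): J1 J3 J2 J5 J4.
J1: 0→14, due 16, lateness -2
J3: 14→24, due 28, lateness -4
J2: 24→36, due 30, lateness 6
J5: 36→49, due 32, lateness 17
J4: 49→53, due 33, lateness 20
Maximum = 20.
Difference = 21 − 20 = 1.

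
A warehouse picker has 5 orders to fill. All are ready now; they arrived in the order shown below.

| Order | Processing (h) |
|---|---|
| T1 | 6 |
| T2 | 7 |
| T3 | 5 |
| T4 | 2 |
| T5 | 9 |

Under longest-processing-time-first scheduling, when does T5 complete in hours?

9

LPT (decreasing processing time): T5 T2 T1 T3 T4.
T5: 0→9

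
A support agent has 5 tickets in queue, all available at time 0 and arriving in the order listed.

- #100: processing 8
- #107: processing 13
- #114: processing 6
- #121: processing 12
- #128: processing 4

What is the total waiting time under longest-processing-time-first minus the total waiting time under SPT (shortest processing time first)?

48

LPT (decreasing processing time): #107 #121 #100 #114 #128.
#107: waits 0, runs 0→13
#121: waits 13, runs 13→25
#100: waits 25, runs 25→33
#114: waits 33, runs 33→39
#128: waits 39, runs 39→43
Sum = 0+13+25+33+39 = 110.
SPT (increasing processing time): #128 #114 #100 #121 #107.
#128: waits 0, runs 0→4
#114: waits 4, runs 4→10
#100: waits 10, runs 10→18
#121: waits 18, runs 18→30
#107: waits 30, runs 30→43
Sum = 0+4+10+18+30 = 62.
Difference = 110 − 62 = 48.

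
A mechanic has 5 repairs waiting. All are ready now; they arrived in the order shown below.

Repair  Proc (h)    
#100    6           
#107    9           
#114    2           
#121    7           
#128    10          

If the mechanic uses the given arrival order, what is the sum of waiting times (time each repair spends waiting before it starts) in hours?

FIFO (arrival order): #100 #107 #114 #121 #128.
#100: waits 0, runs 0→6
#107: waits 6, runs 6→15
#114: waits 15, runs 15→17
#121: waits 17, runs 17→24
#128: waits 24, runs 24→34
Sum = 0+6+15+17+24 = 62.

62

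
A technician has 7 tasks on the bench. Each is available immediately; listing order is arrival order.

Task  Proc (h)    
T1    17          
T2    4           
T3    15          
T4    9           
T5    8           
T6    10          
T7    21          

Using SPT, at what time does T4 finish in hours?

21

SPT (increasing processing time): T2 T5 T4 T6 T3 T1 T7.
T2: 0→4
T5: 4→12
T4: 12→21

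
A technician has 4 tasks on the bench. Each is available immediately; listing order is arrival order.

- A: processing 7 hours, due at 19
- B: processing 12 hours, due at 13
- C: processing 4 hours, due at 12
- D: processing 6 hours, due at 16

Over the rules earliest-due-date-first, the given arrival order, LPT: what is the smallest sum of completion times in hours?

71

EDD (increasing due date): C B D A.
C: 0→4
B: 4→16
D: 16→22
A: 22→29
Sum = 4+16+22+29 = 71.
FIFO (arrival order): A B C D.
A: 0→7
B: 7→19
C: 19→23
D: 23→29
Sum = 7+19+23+29 = 78.
LPT (decreasing processing time): B A D C.
B: 0→12
A: 12→19
D: 19→25
C: 25→29
Sum = 12+19+25+29 = 85.
EDD 71, FIFO 78, LPT 85 → minimum 71.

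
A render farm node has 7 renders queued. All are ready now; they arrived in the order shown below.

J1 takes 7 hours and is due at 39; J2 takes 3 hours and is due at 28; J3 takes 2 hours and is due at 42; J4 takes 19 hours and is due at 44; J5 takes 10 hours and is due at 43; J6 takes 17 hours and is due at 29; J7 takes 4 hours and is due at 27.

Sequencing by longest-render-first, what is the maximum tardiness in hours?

32

LPT (decreasing processing time): J4 J6 J5 J1 J7 J2 J3.
J4: 0→19, due 44, tardiness 0
J6: 19→36, due 29, tardiness 7
J5: 36→46, due 43, tardiness 3
J1: 46→53, due 39, tardiness 14
J7: 53→57, due 27, tardiness 30
J2: 57→60, due 28, tardiness 32
J3: 60→62, due 42, tardiness 20
Maximum = 32.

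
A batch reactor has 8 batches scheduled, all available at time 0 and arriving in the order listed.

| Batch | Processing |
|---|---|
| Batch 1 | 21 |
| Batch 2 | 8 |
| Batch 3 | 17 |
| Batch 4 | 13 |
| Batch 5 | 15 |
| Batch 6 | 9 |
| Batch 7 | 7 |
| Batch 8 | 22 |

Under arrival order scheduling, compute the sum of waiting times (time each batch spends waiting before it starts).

402

FIFO (arrival order): Batch 1 Batch 2 Batch 3 Batch 4 Batch 5 Batch 6 Batch 7 Batch 8.
Batch 1: waits 0, runs 0→21
Batch 2: waits 21, runs 21→29
Batch 3: waits 29, runs 29→46
Batch 4: waits 46, runs 46→59
Batch 5: waits 59, runs 59→74
Batch 6: waits 74, runs 74→83
Batch 7: waits 83, runs 83→90
Batch 8: waits 90, runs 90→112
Sum = 0+21+29+46+59+74+83+90 = 402.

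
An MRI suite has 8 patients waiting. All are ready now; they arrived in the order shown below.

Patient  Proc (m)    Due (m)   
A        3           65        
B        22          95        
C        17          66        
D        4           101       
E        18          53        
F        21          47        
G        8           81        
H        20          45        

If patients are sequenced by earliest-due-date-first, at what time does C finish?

EDD (increasing due date): H F E A C G B D.
H: 0→20
F: 20→41
E: 41→59
A: 59→62
C: 62→79

79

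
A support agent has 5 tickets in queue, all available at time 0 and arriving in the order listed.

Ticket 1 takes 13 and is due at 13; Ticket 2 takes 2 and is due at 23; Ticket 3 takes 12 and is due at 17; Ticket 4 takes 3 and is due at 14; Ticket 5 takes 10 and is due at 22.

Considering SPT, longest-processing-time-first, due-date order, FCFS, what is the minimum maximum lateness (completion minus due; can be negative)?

SPT (increasing processing time): Ticket 2 Ticket 4 Ticket 5 Ticket 3 Ticket 1.
Ticket 2: 0→2, due 23, lateness -21
Ticket 4: 2→5, due 14, lateness -9
Ticket 5: 5→15, due 22, lateness -7
Ticket 3: 15→27, due 17, lateness 10
Ticket 1: 27→40, due 13, lateness 27
Maximum = 27.
LPT (decreasing processing time): Ticket 1 Ticket 3 Ticket 5 Ticket 4 Ticket 2.
Ticket 1: 0→13, due 13, lateness 0
Ticket 3: 13→25, due 17, lateness 8
Ticket 5: 25→35, due 22, lateness 13
Ticket 4: 35→38, due 14, lateness 24
Ticket 2: 38→40, due 23, lateness 17
Maximum = 24.
EDD (increasing due date): Ticket 1 Ticket 4 Ticket 3 Ticket 5 Ticket 2.
Ticket 1: 0→13, due 13, lateness 0
Ticket 4: 13→16, due 14, lateness 2
Ticket 3: 16→28, due 17, lateness 11
Ticket 5: 28→38, due 22, lateness 16
Ticket 2: 38→40, due 23, lateness 17
Maximum = 17.
FIFO (arrival order): Ticket 1 Ticket 2 Ticket 3 Ticket 4 Ticket 5.
Ticket 1: 0→13, due 13, lateness 0
Ticket 2: 13→15, due 23, lateness -8
Ticket 3: 15→27, due 17, lateness 10
Ticket 4: 27→30, due 14, lateness 16
Ticket 5: 30→40, due 22, lateness 18
Maximum = 18.
SPT 27, LPT 24, EDD 17, FIFO 18 → minimum 17.

17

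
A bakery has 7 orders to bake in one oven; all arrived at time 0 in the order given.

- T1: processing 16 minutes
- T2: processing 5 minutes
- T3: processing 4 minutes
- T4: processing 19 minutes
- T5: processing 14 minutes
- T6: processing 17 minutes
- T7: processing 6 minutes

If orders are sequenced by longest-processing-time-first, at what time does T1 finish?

LPT (decreasing processing time): T4 T6 T1 T5 T7 T2 T3.
T4: 0→19
T6: 19→36
T1: 36→52

52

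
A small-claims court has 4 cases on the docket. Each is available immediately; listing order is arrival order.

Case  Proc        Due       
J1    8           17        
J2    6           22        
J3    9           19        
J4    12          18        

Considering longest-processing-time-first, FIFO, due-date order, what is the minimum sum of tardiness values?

21

LPT (decreasing processing time): J4 J3 J1 J2.
J4: 0→12, due 18, tardiness 0
J3: 12→21, due 19, tardiness 2
J1: 21→29, due 17, tardiness 12
J2: 29→35, due 22, tardiness 13
Sum = 0+2+12+13 = 27.
FIFO (arrival order): J1 J2 J3 J4.
J1: 0→8, due 17, tardiness 0
J2: 8→14, due 22, tardiness 0
J3: 14→23, due 19, tardiness 4
J4: 23→35, due 18, tardiness 17
Sum = 0+0+4+17 = 21.
EDD (increasing due date): J1 J4 J3 J2.
J1: 0→8, due 17, tardiness 0
J4: 8→20, due 18, tardiness 2
J3: 20→29, due 19, tardiness 10
J2: 29→35, due 22, tardiness 13
Sum = 0+2+10+13 = 25.
LPT 27, FIFO 21, EDD 25 → minimum 21.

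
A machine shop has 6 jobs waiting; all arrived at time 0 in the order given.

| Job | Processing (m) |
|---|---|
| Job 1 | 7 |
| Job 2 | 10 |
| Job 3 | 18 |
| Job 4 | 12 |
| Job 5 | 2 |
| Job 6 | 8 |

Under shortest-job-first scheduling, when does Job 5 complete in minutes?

SPT (increasing processing time): Job 5 Job 1 Job 6 Job 2 Job 4 Job 3.
Job 5: 0→2

2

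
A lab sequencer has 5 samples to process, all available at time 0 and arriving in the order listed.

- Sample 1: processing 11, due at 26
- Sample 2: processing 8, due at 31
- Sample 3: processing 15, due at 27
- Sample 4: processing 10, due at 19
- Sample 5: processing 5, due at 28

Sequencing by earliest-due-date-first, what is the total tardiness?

EDD (increasing due date): Sample 4 Sample 1 Sample 3 Sample 5 Sample 2.
Sample 4: 0→10, due 19, tardiness 0
Sample 1: 10→21, due 26, tardiness 0
Sample 3: 21→36, due 27, tardiness 9
Sample 5: 36→41, due 28, tardiness 13
Sample 2: 41→49, due 31, tardiness 18
Sum = 0+0+9+13+18 = 40.

40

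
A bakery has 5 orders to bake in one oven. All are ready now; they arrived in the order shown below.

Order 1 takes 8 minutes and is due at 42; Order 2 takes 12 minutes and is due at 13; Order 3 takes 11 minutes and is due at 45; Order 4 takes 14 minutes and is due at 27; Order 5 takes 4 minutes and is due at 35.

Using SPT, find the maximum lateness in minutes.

SPT (increasing processing time): Order 5 Order 1 Order 3 Order 2 Order 4.
Order 5: 0→4, due 35, lateness -31
Order 1: 4→12, due 42, lateness -30
Order 3: 12→23, due 45, lateness -22
Order 2: 23→35, due 13, lateness 22
Order 4: 35→49, due 27, lateness 22
Maximum = 22.

22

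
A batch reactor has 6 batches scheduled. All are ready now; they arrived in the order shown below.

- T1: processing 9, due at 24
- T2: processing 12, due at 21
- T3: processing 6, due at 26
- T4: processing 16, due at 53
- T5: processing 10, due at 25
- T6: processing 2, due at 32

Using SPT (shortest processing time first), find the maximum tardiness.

18

SPT (increasing processing time): T6 T3 T1 T5 T2 T4.
T6: 0→2, due 32, tardiness 0
T3: 2→8, due 26, tardiness 0
T1: 8→17, due 24, tardiness 0
T5: 17→27, due 25, tardiness 2
T2: 27→39, due 21, tardiness 18
T4: 39→55, due 53, tardiness 2
Maximum = 18.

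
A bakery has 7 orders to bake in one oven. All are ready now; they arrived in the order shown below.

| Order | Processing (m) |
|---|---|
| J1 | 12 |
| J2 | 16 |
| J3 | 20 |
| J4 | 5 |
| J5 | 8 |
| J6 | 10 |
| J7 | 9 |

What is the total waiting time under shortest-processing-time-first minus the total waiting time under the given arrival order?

-97

SPT (increasing processing time): J4 J5 J7 J6 J1 J2 J3.
J4: waits 0, runs 0→5
J5: waits 5, runs 5→13
J7: waits 13, runs 13→22
J6: waits 22, runs 22→32
J1: waits 32, runs 32→44
J2: waits 44, runs 44→60
J3: waits 60, runs 60→80
Sum = 0+5+13+22+32+44+60 = 176.
FIFO (arrival order): J1 J2 J3 J4 J5 J6 J7.
J1: waits 0, runs 0→12
J2: waits 12, runs 12→28
J3: waits 28, runs 28→48
J4: waits 48, runs 48→53
J5: waits 53, runs 53→61
J6: waits 61, runs 61→71
J7: waits 71, runs 71→80
Sum = 0+12+28+48+53+61+71 = 273.
Difference = 176 − 273 = -97.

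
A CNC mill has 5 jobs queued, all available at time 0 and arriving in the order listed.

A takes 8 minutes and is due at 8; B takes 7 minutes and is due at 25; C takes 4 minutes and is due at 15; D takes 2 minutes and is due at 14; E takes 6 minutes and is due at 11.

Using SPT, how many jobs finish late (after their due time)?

SPT (increasing processing time): D C E B A.
D: 0→2, due 14, tardiness 0
C: 2→6, due 15, tardiness 0
E: 6→12, due 11, tardiness 1
B: 12→19, due 25, tardiness 0
A: 19→27, due 8, tardiness 19
Late jobs: 2.

2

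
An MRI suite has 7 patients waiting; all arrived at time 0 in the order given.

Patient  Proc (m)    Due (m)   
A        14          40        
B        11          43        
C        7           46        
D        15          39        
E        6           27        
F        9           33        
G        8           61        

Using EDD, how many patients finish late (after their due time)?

4

EDD (increasing due date): E F D A B C G.
E: 0→6, due 27, tardiness 0
F: 6→15, due 33, tardiness 0
D: 15→30, due 39, tardiness 0
A: 30→44, due 40, tardiness 4
B: 44→55, due 43, tardiness 12
C: 55→62, due 46, tardiness 16
G: 62→70, due 61, tardiness 9
Late patients: 4.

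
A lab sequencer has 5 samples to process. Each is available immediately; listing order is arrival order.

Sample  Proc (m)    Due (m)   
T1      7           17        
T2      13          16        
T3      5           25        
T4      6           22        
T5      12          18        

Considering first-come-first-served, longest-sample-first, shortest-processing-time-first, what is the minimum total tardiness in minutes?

FIFO (arrival order): T1 T2 T3 T4 T5.
T1: 0→7, due 17, tardiness 0
T2: 7→20, due 16, tardiness 4
T3: 20→25, due 25, tardiness 0
T4: 25→31, due 22, tardiness 9
T5: 31→43, due 18, tardiness 25
Sum = 0+4+0+9+25 = 38.
LPT (decreasing processing time): T2 T5 T1 T4 T3.
T2: 0→13, due 16, tardiness 0
T5: 13→25, due 18, tardiness 7
T1: 25→32, due 17, tardiness 15
T4: 32→38, due 22, tardiness 16
T3: 38→43, due 25, tardiness 18
Sum = 0+7+15+16+18 = 56.
SPT (increasing processing time): T3 T4 T1 T5 T2.
T3: 0→5, due 25, tardiness 0
T4: 5→11, due 22, tardiness 0
T1: 11→18, due 17, tardiness 1
T5: 18→30, due 18, tardiness 12
T2: 30→43, due 16, tardiness 27
Sum = 0+0+1+12+27 = 40.
FIFO 38, LPT 56, SPT 40 → minimum 38.

38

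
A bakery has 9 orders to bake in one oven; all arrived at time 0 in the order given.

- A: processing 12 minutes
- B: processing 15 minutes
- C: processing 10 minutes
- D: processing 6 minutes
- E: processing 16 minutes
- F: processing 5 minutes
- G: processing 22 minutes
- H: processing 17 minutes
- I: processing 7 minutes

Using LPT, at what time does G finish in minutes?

22

LPT (decreasing processing time): G H E B A C I D F.
G: 0→22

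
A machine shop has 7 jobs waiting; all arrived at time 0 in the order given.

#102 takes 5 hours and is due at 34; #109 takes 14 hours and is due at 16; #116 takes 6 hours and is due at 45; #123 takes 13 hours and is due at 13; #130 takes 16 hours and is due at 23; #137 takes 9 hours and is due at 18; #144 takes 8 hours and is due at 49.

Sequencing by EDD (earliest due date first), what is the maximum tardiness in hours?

29

EDD (increasing due date): #123 #109 #137 #130 #102 #116 #144.
#123: 0→13, due 13, tardiness 0
#109: 13→27, due 16, tardiness 11
#137: 27→36, due 18, tardiness 18
#130: 36→52, due 23, tardiness 29
#102: 52→57, due 34, tardiness 23
#116: 57→63, due 45, tardiness 18
#144: 63→71, due 49, tardiness 22
Maximum = 29.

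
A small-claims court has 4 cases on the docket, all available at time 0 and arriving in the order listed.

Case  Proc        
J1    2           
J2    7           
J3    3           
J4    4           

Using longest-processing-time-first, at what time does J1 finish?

LPT (decreasing processing time): J2 J4 J3 J1.
J2: 0→7
J4: 7→11
J3: 11→14
J1: 14→16

16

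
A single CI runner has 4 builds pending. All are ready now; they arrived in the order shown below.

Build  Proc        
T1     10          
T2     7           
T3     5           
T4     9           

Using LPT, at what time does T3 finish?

31

LPT (decreasing processing time): T1 T4 T2 T3.
T1: 0→10
T4: 10→19
T2: 19→26
T3: 26→31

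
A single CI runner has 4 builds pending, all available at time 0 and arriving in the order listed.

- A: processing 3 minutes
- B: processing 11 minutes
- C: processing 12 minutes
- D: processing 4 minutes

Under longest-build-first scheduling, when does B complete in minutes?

LPT (decreasing processing time): C B D A.
C: 0→12
B: 12→23

23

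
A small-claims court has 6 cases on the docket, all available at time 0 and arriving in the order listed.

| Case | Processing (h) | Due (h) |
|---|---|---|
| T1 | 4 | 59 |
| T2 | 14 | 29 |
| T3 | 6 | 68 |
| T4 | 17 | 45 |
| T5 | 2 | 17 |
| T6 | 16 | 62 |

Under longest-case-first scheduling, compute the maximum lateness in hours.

LPT (decreasing processing time): T4 T6 T2 T3 T1 T5.
T4: 0→17, due 45, lateness -28
T6: 17→33, due 62, lateness -29
T2: 33→47, due 29, lateness 18
T3: 47→53, due 68, lateness -15
T1: 53→57, due 59, lateness -2
T5: 57→59, due 17, lateness 42
Maximum = 42.

42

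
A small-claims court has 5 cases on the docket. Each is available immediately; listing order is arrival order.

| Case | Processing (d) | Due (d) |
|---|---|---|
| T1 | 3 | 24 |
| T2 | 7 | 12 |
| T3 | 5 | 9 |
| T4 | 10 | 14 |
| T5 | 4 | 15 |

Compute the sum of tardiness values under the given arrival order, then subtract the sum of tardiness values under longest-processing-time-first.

FIFO (arrival order): T1 T2 T3 T4 T5.
T1: 0→3, due 24, tardiness 0
T2: 3→10, due 12, tardiness 0
T3: 10→15, due 9, tardiness 6
T4: 15→25, due 14, tardiness 11
T5: 25→29, due 15, tardiness 14
Sum = 0+0+6+11+14 = 31.
LPT (decreasing processing time): T4 T2 T3 T5 T1.
T4: 0→10, due 14, tardiness 0
T2: 10→17, due 12, tardiness 5
T3: 17→22, due 9, tardiness 13
T5: 22→26, due 15, tardiness 11
T1: 26→29, due 24, tardiness 5
Sum = 0+5+13+11+5 = 34.
Difference = 31 − 34 = -3.

-3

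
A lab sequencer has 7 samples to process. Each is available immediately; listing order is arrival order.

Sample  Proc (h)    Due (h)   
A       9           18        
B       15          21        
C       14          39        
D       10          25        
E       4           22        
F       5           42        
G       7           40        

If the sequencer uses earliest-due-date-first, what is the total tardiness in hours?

76

EDD (increasing due date): A B E D C G F.
A: 0→9, due 18, tardiness 0
B: 9→24, due 21, tardiness 3
E: 24→28, due 22, tardiness 6
D: 28→38, due 25, tardiness 13
C: 38→52, due 39, tardiness 13
G: 52→59, due 40, tardiness 19
F: 59→64, due 42, tardiness 22
Sum = 0+3+6+13+13+19+22 = 76.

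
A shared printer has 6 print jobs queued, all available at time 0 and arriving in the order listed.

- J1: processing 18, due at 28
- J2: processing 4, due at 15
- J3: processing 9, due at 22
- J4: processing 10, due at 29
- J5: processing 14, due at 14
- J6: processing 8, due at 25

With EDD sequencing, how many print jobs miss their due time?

5

EDD (increasing due date): J5 J2 J3 J6 J1 J4.
J5: 0→14, due 14, tardiness 0
J2: 14→18, due 15, tardiness 3
J3: 18→27, due 22, tardiness 5
J6: 27→35, due 25, tardiness 10
J1: 35→53, due 28, tardiness 25
J4: 53→63, due 29, tardiness 34
Late print jobs: 5.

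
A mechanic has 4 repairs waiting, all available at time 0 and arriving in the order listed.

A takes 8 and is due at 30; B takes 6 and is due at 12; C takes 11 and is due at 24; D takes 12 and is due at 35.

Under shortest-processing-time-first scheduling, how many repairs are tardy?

SPT (increasing processing time): B A C D.
B: 0→6, due 12, tardiness 0
A: 6→14, due 30, tardiness 0
C: 14→25, due 24, tardiness 1
D: 25→37, due 35, tardiness 2
Late repairs: 2.

2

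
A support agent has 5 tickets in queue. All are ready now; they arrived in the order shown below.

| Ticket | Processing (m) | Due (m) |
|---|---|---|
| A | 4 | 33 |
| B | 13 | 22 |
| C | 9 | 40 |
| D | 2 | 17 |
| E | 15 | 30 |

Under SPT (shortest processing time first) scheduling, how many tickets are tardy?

SPT (increasing processing time): D A C B E.
D: 0→2, due 17, tardiness 0
A: 2→6, due 33, tardiness 0
C: 6→15, due 40, tardiness 0
B: 15→28, due 22, tardiness 6
E: 28→43, due 30, tardiness 13
Late tickets: 2.

2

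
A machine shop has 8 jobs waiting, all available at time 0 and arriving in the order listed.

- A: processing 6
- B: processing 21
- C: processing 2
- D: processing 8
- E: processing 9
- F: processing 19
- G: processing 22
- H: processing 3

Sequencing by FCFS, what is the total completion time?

FIFO (arrival order): A B C D E F G H.
A: 0→6
B: 6→27
C: 27→29
D: 29→37
E: 37→46
F: 46→65
G: 65→87
H: 87→90
Sum = 6+27+29+37+46+65+87+90 = 387.

387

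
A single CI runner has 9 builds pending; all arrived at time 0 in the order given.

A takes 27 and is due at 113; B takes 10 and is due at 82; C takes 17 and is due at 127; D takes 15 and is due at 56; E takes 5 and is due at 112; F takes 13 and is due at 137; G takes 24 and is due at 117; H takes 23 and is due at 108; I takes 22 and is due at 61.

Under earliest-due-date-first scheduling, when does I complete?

37

EDD (increasing due date): D I B H E A G C F.
D: 0→15
I: 15→37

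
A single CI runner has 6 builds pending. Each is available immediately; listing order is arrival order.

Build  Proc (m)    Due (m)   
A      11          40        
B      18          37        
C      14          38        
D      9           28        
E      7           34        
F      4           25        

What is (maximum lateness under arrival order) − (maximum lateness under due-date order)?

15

FIFO (arrival order): A B C D E F.
A: 0→11, due 40, lateness -29
B: 11→29, due 37, lateness -8
C: 29→43, due 38, lateness 5
D: 43→52, due 28, lateness 24
E: 52→59, due 34, lateness 25
F: 59→63, due 25, lateness 38
Maximum = 38.
EDD (increasing due date): F D E B C A.
F: 0→4, due 25, lateness -21
D: 4→13, due 28, lateness -15
E: 13→20, due 34, lateness -14
B: 20→38, due 37, lateness 1
C: 38→52, due 38, lateness 14
A: 52→63, due 40, lateness 23
Maximum = 23.
Difference = 38 − 23 = 15.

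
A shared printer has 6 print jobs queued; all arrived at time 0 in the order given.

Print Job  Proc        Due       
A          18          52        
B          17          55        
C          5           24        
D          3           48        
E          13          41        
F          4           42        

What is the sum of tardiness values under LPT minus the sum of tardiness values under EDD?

LPT (decreasing processing time): A B E C F D.
A: 0→18, due 52, tardiness 0
B: 18→35, due 55, tardiness 0
E: 35→48, due 41, tardiness 7
C: 48→53, due 24, tardiness 29
F: 53→57, due 42, tardiness 15
D: 57→60, due 48, tardiness 12
Sum = 0+0+7+29+15+12 = 63.
EDD (increasing due date): C E F D A B.
C: 0→5, due 24, tardiness 0
E: 5→18, due 41, tardiness 0
F: 18→22, due 42, tardiness 0
D: 22→25, due 48, tardiness 0
A: 25→43, due 52, tardiness 0
B: 43→60, due 55, tardiness 5
Sum = 0+0+0+0+0+5 = 5.
Difference = 63 − 5 = 58.

58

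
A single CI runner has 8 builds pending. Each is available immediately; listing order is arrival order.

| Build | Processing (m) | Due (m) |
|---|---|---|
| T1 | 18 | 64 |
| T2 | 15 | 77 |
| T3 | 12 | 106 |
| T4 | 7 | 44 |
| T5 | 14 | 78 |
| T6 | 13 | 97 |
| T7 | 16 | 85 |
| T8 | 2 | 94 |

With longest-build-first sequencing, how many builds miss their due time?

2

LPT (decreasing processing time): T1 T7 T2 T5 T6 T3 T4 T8.
T1: 0→18, due 64, tardiness 0
T7: 18→34, due 85, tardiness 0
T2: 34→49, due 77, tardiness 0
T5: 49→63, due 78, tardiness 0
T6: 63→76, due 97, tardiness 0
T3: 76→88, due 106, tardiness 0
T4: 88→95, due 44, tardiness 51
T8: 95→97, due 94, tardiness 3
Late builds: 2.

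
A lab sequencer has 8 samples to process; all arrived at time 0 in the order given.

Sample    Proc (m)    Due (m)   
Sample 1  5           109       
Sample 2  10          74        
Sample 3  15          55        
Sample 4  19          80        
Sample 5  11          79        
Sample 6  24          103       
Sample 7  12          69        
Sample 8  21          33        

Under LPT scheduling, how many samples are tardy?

LPT (decreasing processing time): Sample 6 Sample 8 Sample 4 Sample 3 Sample 7 Sample 5 Sample 2 Sample 1.
Sample 6: 0→24, due 103, tardiness 0
Sample 8: 24→45, due 33, tardiness 12
Sample 4: 45→64, due 80, tardiness 0
Sample 3: 64→79, due 55, tardiness 24
Sample 7: 79→91, due 69, tardiness 22
Sample 5: 91→102, due 79, tardiness 23
Sample 2: 102→112, due 74, tardiness 38
Sample 1: 112→117, due 109, tardiness 8
Late samples: 6.

6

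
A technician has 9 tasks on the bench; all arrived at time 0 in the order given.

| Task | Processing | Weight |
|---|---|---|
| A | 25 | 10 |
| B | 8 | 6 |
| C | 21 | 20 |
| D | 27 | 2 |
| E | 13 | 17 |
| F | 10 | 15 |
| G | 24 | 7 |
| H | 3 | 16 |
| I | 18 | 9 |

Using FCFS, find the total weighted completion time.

FIFO (arrival order): A B C D E F G H I.
A: finishes 25, weight 10, w·C = 250
B: finishes 33, weight 6, w·C = 198
C: finishes 54, weight 20, w·C = 1080
D: finishes 81, weight 2, w·C = 162
E: finishes 94, weight 17, w·C = 1598
F: finishes 104, weight 15, w·C = 1560
G: finishes 128, weight 7, w·C = 896
H: finishes 131, weight 16, w·C = 2096
I: finishes 149, weight 9, w·C = 1341
Sum = 250+198+1080+162+1598+1560+896+2096+1341 = 9181.

9181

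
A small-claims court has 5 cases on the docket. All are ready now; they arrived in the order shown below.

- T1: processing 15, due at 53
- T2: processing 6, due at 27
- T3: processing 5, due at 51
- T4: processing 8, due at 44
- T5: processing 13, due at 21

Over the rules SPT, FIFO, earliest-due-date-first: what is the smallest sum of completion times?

114

SPT (increasing processing time): T3 T2 T4 T5 T1.
T3: 0→5
T2: 5→11
T4: 11→19
T5: 19→32
T1: 32→47
Sum = 5+11+19+32+47 = 114.
FIFO (arrival order): T1 T2 T3 T4 T5.
T1: 0→15
T2: 15→21
T3: 21→26
T4: 26→34
T5: 34→47
Sum = 15+21+26+34+47 = 143.
EDD (increasing due date): T5 T2 T4 T3 T1.
T5: 0→13
T2: 13→19
T4: 19→27
T3: 27→32
T1: 32→47
Sum = 13+19+27+32+47 = 138.
SPT 114, FIFO 143, EDD 138 → minimum 114.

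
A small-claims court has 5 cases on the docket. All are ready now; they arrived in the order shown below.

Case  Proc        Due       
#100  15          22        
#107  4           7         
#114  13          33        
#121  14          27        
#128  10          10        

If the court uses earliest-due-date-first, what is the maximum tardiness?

EDD (increasing due date): #107 #128 #100 #121 #114.
#107: 0→4, due 7, tardiness 0
#128: 4→14, due 10, tardiness 4
#100: 14→29, due 22, tardiness 7
#121: 29→43, due 27, tardiness 16
#114: 43→56, due 33, tardiness 23
Maximum = 23.

23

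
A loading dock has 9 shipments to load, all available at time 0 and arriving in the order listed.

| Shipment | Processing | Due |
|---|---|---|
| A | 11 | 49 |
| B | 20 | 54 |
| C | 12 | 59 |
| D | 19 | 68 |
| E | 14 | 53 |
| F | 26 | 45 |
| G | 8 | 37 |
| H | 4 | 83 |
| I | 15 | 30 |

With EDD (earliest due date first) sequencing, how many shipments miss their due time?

7

EDD (increasing due date): I G F A E B C D H.
I: 0→15, due 30, tardiness 0
G: 15→23, due 37, tardiness 0
F: 23→49, due 45, tardiness 4
A: 49→60, due 49, tardiness 11
E: 60→74, due 53, tardiness 21
B: 74→94, due 54, tardiness 40
C: 94→106, due 59, tardiness 47
D: 106→125, due 68, tardiness 57
H: 125→129, due 83, tardiness 46
Late shipments: 7.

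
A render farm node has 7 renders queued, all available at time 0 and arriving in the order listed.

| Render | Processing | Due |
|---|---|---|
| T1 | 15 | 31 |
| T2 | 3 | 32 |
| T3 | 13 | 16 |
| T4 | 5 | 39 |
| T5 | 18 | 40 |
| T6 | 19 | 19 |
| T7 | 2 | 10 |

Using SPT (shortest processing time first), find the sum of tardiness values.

86

SPT (increasing processing time): T7 T2 T4 T3 T1 T5 T6.
T7: 0→2, due 10, tardiness 0
T2: 2→5, due 32, tardiness 0
T4: 5→10, due 39, tardiness 0
T3: 10→23, due 16, tardiness 7
T1: 23→38, due 31, tardiness 7
T5: 38→56, due 40, tardiness 16
T6: 56→75, due 19, tardiness 56
Sum = 0+0+0+7+7+16+56 = 86.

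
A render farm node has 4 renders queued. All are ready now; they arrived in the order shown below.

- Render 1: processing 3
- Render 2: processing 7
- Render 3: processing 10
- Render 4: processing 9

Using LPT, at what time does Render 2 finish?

26

LPT (decreasing processing time): Render 3 Render 4 Render 2 Render 1.
Render 3: 0→10
Render 4: 10→19
Render 2: 19→26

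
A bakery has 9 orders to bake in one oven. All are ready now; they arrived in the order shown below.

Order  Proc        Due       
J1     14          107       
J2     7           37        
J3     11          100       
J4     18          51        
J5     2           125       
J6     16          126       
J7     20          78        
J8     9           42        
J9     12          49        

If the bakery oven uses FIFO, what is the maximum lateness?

FIFO (arrival order): J1 J2 J3 J4 J5 J6 J7 J8 J9.
J1: 0→14, due 107, lateness -93
J2: 14→21, due 37, lateness -16
J3: 21→32, due 100, lateness -68
J4: 32→50, due 51, lateness -1
J5: 50→52, due 125, lateness -73
J6: 52→68, due 126, lateness -58
J7: 68→88, due 78, lateness 10
J8: 88→97, due 42, lateness 55
J9: 97→109, due 49, lateness 60
Maximum = 60.

60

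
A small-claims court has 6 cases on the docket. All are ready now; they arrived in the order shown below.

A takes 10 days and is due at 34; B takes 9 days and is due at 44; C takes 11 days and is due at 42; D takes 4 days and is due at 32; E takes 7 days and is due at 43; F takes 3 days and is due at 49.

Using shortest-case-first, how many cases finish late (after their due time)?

SPT (increasing processing time): F D E B A C.
F: 0→3, due 49, tardiness 0
D: 3→7, due 32, tardiness 0
E: 7→14, due 43, tardiness 0
B: 14→23, due 44, tardiness 0
A: 23→33, due 34, tardiness 0
C: 33→44, due 42, tardiness 2
Late cases: 1.

1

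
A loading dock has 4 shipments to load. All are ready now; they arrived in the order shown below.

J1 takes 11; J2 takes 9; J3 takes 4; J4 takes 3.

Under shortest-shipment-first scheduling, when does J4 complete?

SPT (increasing processing time): J4 J3 J2 J1.
J4: 0→3

3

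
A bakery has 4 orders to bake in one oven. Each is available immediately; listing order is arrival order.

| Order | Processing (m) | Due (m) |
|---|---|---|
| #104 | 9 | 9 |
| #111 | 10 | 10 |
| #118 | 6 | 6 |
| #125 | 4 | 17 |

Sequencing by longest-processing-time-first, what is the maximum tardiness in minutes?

LPT (decreasing processing time): #111 #104 #118 #125.
#111: 0→10, due 10, tardiness 0
#104: 10→19, due 9, tardiness 10
#118: 19→25, due 6, tardiness 19
#125: 25→29, due 17, tardiness 12
Maximum = 19.

19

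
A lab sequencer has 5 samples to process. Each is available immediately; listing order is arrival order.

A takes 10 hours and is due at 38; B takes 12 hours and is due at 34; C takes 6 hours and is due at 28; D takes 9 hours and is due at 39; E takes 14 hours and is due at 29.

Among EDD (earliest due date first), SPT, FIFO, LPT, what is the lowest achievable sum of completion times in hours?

EDD (increasing due date): C E B A D.
C: 0→6
E: 6→20
B: 20→32
A: 32→42
D: 42→51
Sum = 6+20+32+42+51 = 151.
SPT (increasing processing time): C D A B E.
C: 0→6
D: 6→15
A: 15→25
B: 25→37
E: 37→51
Sum = 6+15+25+37+51 = 134.
FIFO (arrival order): A B C D E.
A: 0→10
B: 10→22
C: 22→28
D: 28→37
E: 37→51
Sum = 10+22+28+37+51 = 148.
LPT (decreasing processing time): E B A D C.
E: 0→14
B: 14→26
A: 26→36
D: 36→45
C: 45→51
Sum = 14+26+36+45+51 = 172.
EDD 151, SPT 134, FIFO 148, LPT 172 → minimum 134.

134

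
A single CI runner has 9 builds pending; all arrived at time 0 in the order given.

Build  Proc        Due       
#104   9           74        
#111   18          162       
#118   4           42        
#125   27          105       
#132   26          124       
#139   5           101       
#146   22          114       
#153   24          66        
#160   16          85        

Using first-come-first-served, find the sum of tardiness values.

135

FIFO (arrival order): #104 #111 #118 #125 #132 #139 #146 #153 #160.
#104: 0→9, due 74, tardiness 0
#111: 9→27, due 162, tardiness 0
#118: 27→31, due 42, tardiness 0
#125: 31→58, due 105, tardiness 0
#132: 58→84, due 124, tardiness 0
#139: 84→89, due 101, tardiness 0
#146: 89→111, due 114, tardiness 0
#153: 111→135, due 66, tardiness 69
#160: 135→151, due 85, tardiness 66
Sum = 0+0+0+0+0+0+0+69+66 = 135.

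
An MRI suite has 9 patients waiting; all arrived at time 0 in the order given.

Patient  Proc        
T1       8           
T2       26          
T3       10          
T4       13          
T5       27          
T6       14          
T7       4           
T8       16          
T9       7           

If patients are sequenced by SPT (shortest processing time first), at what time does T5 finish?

SPT (increasing processing time): T7 T9 T1 T3 T4 T6 T8 T2 T5.
T7: 0→4
T9: 4→11
T1: 11→19
T3: 19→29
T4: 29→42
T6: 42→56
T8: 56→72
T2: 72→98
T5: 98→125

125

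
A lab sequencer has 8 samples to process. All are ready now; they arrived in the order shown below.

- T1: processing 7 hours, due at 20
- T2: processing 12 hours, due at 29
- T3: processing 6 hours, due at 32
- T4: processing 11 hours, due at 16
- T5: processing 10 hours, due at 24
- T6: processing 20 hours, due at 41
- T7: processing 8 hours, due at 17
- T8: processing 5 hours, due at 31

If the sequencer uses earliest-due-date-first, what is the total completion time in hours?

EDD (increasing due date): T4 T7 T1 T5 T2 T8 T3 T6.
T4: 0→11
T7: 11→19
T1: 19→26
T5: 26→36
T2: 36→48
T8: 48→53
T3: 53→59
T6: 59→79
Sum = 11+19+26+36+48+53+59+79 = 331.

331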